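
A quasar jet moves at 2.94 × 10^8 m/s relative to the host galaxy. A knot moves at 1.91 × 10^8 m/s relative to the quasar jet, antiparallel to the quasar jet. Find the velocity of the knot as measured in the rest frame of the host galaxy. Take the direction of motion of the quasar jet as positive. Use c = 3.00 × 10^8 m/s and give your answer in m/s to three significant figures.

+2.74 × 10^8 m/s

In units of c (dividing by 3.00 × 10^8 m/s): v = 0.980, u' = -0.637.
u = (u' + v)/(1 + u'v/c²):
u = (-0.637 + 0.980) / (1 + (-0.637)·0.980) = 0.3433/0.3761 = 0.9130
(Galilean addition would give +0.343c.)
Converting back: u = 0.9130 × 3.00 × 10^8 m/s.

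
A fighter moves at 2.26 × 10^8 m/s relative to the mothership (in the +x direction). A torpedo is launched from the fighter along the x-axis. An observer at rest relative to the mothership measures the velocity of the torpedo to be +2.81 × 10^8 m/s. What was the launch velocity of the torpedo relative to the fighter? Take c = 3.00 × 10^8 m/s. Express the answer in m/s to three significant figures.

v = 0.753c, u = 0.937c.
Invert the composition law: u' = (u − v)/(1 − uv/c²).
u' = (0.937 − 0.753) / (1 − (0.937)(0.753)) = 0.1833/0.2944 = 0.6228.
u' = 0.6228 × 3.00 × 10^8 m/s.

+1.87 × 10^8 m/s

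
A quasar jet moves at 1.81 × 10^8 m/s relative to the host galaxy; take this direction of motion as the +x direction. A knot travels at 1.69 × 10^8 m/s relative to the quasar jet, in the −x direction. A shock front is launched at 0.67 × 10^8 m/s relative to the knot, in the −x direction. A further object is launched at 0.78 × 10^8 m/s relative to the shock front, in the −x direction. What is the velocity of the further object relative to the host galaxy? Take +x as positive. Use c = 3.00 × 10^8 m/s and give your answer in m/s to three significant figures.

-1.22 × 10^8 m/s

Apply u = (u' + v)/(1 + u'v/c²) successively, working outward toward the host galaxy.
(Dividing each given speed by c = 3.00 × 10^8 m/s to work in units of c.)
Start: velocity of the quasar jet relative to the host galaxy = 0.6033c.
Compose with the knot (u' = -0.563 in the quasar jet frame): u_1 = (-0.563 + 0.603) / (1 + (-0.563)·0.603) = 0.0400/0.6601 = 0.0606.
Compose with the shock front (u' = -0.223 in the knot frame): u_2 = (-0.223 + 0.061) / (1 + (-0.223)·0.061) = -0.1627/0.9865 = -0.1650.
Compose with the further object (u' = -0.260 in the shock front frame): u_3 = (-0.260 + (-0.165)) / (1 + (-0.260)·(-0.165)) = -0.4250/1.0429 = -0.4075.
So u = -0.4075 × 3.00 × 10^8 m/s.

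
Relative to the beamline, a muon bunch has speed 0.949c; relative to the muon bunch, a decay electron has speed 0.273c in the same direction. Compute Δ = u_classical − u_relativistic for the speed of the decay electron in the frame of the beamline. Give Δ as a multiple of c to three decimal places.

Δ = 0.251c

Galilean: u_cl = 0.273 + 0.949 = 1.2220.
Relativistic: u_rel = (0.273 + 0.949) / (1 + 0.273·0.949) = 1.2220/1.2591 = 0.9706.
Δ = 1.2220 − 0.9706 = 0.2514.
(The classical prediction exceeds c; the relativistic result does not.)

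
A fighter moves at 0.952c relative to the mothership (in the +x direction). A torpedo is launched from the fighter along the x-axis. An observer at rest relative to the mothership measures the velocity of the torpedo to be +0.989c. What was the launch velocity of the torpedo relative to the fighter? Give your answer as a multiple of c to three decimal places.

+0.633c

Invert the composition law: u' = (u − v)/(1 − uv/c²).
u' = (0.989 − 0.952) / (1 − (0.989)(0.952)) = 0.0370/0.0585 = 0.6328.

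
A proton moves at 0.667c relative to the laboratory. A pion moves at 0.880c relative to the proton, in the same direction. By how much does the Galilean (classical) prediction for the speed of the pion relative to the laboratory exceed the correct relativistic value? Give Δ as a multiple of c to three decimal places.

Δ = 0.572c

Galilean: u_cl = 0.880 + 0.667 = 1.5470.
Relativistic: u_rel = (0.880 + 0.667) / (1 + 0.880·0.667) = 1.5470/1.5870 = 0.9748.
Δ = 1.5470 − 0.9748 = 0.5722.
(The classical prediction exceeds c; the relativistic result does not.)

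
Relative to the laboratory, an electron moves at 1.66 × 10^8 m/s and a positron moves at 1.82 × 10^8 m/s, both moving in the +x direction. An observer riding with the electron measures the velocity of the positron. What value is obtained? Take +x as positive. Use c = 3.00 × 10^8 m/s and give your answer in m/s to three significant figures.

β_A = 0.553, β_B = 0.607 (dividing each by c = 3.00 × 10^8 m/s).
Transform to A's frame with the inverse velocity-addition law: u' = (u − v)/(1 − uv/c²), taking u = β_B and v = β_A.
u' = (0.607 − 0.553) / (1 − (0.553)(0.607)) = 0.0533/0.6643 = 0.0803.
u' = 0.0803 × 3.00 × 10^8 m/s.

+2.41 × 10^7 m/s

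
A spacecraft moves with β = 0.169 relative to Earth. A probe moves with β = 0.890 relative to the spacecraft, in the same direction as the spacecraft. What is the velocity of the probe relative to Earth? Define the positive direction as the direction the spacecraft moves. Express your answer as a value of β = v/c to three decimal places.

β = 0.921

With v = 0.169 and u' = 0.890 (in units of c),
u = (u' + v)/(1 + u'v/c²):
u = (0.890 + 0.169) / (1 + 0.890·0.169) = 1.0590/1.1504 = 0.9205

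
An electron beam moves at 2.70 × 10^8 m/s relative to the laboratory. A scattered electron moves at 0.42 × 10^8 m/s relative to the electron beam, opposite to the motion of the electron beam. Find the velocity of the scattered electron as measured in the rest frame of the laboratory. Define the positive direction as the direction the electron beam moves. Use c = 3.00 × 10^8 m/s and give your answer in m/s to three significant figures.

In units of c (dividing by 3.00 × 10^8 m/s): v = 0.900, u' = -0.140.
u = (u' + v)/(1 + u'v/c²):
u = (-0.140 + 0.900) / (1 + (-0.140)·0.900) = 0.7600/0.8740 = 0.8696
Converting back: u = 0.8696 × 3.00 × 10^8 m/s.

+2.61 × 10^8 m/s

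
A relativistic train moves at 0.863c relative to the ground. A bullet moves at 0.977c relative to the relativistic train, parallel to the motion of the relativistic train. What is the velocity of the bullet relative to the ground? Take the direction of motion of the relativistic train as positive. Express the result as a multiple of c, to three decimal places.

0.998c

With v = 0.863 and u' = 0.977 (in units of c),
u = (u' + v)/(1 + u'v/c²):
u = (0.977 + 0.863) / (1 + 0.977·0.863) = 1.8400/1.8432 = 0.9983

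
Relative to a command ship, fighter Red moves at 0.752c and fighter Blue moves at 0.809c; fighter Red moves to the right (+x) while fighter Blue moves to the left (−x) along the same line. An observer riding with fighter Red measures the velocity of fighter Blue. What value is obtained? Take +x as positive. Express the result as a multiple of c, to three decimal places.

-0.971c

β_A = 0.752, β_B = -0.809.
Transform to A's frame with the inverse velocity-addition law: u' = (u − v)/(1 − uv/c²), taking u = β_B and v = β_A.
u' = (-0.809 − 0.752) / (1 − (0.752)(-0.809)) = -1.5610/1.6084 = -0.9705.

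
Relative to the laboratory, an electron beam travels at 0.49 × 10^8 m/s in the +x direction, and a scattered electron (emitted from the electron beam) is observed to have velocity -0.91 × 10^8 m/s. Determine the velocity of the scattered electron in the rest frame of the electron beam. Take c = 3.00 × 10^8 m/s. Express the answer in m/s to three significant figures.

-1.33 × 10^8 m/s

v = 0.163c, u = -0.303c.
Invert the composition law: u' = (u − v)/(1 − uv/c²).
u' = (-0.303 − 0.163) / (1 − (-0.303)(0.163)) = -0.4667/1.0495 = -0.4446.
u' = -0.4446 × 3.00 × 10^8 m/s.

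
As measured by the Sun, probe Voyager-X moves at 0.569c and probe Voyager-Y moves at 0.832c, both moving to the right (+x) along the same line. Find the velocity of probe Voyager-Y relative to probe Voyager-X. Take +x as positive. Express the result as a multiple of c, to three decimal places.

β_A = 0.569, β_B = 0.832.
Transform to A's frame with the inverse velocity-addition law: u' = (u − v)/(1 − uv/c²), taking u = β_B and v = β_A.
u' = (0.832 − 0.569) / (1 − (0.569)(0.832)) = 0.2630/0.5266 = 0.4994.

+0.499c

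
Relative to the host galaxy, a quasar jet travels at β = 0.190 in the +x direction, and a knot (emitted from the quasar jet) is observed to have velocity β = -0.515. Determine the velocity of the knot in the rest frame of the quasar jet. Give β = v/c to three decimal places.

β = -0.642

Invert the composition law: u' = (u − v)/(1 − uv/c²).
u' = (-0.515 − 0.190) / (1 − (-0.515)(0.190)) = -0.7050/1.0978 = -0.6422.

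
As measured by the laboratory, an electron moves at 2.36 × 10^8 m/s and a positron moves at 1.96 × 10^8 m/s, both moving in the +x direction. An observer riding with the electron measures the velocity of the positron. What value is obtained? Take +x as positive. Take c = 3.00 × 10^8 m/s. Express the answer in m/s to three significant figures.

β_A = 0.787, β_B = 0.653 (dividing each by c = 3.00 × 10^8 m/s).
Transform to A's frame with the inverse velocity-addition law: u' = (u − v)/(1 − uv/c²), taking u = β_B and v = β_A.
u' = (0.653 − 0.787) / (1 − (0.787)(0.653)) = -0.1333/0.4860 = -0.2743.
u' = -0.2743 × 3.00 × 10^8 m/s.

-8.23 × 10^7 m/s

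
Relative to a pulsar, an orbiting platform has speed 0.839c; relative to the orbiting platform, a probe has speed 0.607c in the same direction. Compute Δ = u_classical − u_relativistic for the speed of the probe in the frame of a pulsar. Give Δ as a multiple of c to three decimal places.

Δ = 0.488c

Galilean: u_cl = 0.607 + 0.839 = 1.4460.
Relativistic: u_rel = (0.607 + 0.839) / (1 + 0.607·0.839) = 1.4460/1.5093 = 0.9581.
Δ = 1.4460 − 0.9581 = 0.4879.
(The classical prediction exceeds c; the relativistic result does not.)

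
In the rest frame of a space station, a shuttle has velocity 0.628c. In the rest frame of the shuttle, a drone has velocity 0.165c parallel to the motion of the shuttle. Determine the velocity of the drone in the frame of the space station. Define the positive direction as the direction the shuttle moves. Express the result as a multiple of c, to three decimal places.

0.719c

With v = 0.628 and u' = 0.165 (in units of c),
u = (u' + v)/(1 + u'v/c²):
u = (0.165 + 0.628) / (1 + 0.165·0.628) = 0.7930/1.1036 = 0.7185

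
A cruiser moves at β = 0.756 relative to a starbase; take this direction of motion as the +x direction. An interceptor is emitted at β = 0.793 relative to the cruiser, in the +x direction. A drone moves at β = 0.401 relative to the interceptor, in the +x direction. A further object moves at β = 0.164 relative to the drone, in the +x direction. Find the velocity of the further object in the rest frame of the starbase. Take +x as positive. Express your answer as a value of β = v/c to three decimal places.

β = 0.990

Apply u = (u' + v)/(1 + u'v/c²) successively, working outward toward the starbase.
Start: velocity of the cruiser relative to the starbase = 0.7560c.
Compose with the interceptor (u' = 0.793 in the cruiser frame): u_1 = (0.793 + 0.756) / (1 + 0.793·0.756) = 1.5490/1.5995 = 0.9684.
Compose with the drone (u' = 0.401 in the interceptor frame): u_2 = (0.401 + 0.968) / (1 + 0.401·0.968) = 1.3694/1.3883 = 0.9864.
Compose with the further object (u' = 0.164 in the drone frame): u_3 = (0.164 + 0.986) / (1 + 0.164·0.986) = 1.1504/1.1618 = 0.9902.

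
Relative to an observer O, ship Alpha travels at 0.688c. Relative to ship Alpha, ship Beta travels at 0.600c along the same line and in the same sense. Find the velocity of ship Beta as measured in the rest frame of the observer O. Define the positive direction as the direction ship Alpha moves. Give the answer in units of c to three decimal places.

0.912c

With v = 0.688 and u' = 0.600 (in units of c),
u = (u' + v)/(1 + u'v/c²):
u = (0.600 + 0.688) / (1 + 0.600·0.688) = 1.2880/1.4128 = 0.9117
(Galilean addition would give +1.288c, exceeding c.)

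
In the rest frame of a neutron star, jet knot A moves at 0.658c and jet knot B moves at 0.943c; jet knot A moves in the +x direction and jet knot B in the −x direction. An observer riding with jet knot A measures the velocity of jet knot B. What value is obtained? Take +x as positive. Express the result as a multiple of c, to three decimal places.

β_A = 0.658, β_B = -0.943.
Transform to A's frame with the inverse velocity-addition law: u' = (u − v)/(1 − uv/c²), taking u = β_B and v = β_A.
u' = (-0.943 − 0.658) / (1 − (0.658)(-0.943)) = -1.6010/1.6205 = -0.9880.

-0.988c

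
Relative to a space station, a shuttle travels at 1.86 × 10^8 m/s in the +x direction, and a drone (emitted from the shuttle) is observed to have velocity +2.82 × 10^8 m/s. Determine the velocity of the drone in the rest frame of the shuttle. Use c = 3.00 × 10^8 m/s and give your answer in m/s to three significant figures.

+2.30 × 10^8 m/s

v = 0.620c, u = 0.940c.
Invert the composition law: u' = (u − v)/(1 − uv/c²).
u' = (0.940 − 0.620) / (1 − (0.940)(0.620)) = 0.3200/0.4172 = 0.7670.
u' = 0.7670 × 3.00 × 10^8 m/s.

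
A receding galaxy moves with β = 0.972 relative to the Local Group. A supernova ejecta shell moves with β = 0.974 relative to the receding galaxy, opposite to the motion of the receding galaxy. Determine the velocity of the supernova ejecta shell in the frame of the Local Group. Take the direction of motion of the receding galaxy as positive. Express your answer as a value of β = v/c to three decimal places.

β = -0.038

With v = 0.972 and u' = -0.974 (in units of c),
u = (u' + v)/(1 + u'v/c²):
u = (-0.974 + 0.972) / (1 + (-0.974)·0.972) = -0.0020/0.0533 = -0.0375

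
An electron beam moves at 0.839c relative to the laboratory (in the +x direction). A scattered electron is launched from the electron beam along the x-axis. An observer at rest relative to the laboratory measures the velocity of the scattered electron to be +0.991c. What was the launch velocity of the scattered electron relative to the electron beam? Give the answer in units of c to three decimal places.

+0.902c

Invert the composition law: u' = (u − v)/(1 − uv/c²).
u' = (0.991 − 0.839) / (1 − (0.991)(0.839)) = 0.1520/0.1686 = 0.9018.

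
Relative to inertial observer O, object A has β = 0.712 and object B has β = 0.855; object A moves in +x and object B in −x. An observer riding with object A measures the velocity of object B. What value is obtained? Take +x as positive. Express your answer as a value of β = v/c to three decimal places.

β = -0.974

β_A = 0.712, β_B = -0.855.
Transform to A's frame with the inverse velocity-addition law: u' = (u − v)/(1 − uv/c²), taking u = β_B and v = β_A.
u' = (-0.855 − 0.712) / (1 − (0.712)(-0.855)) = -1.5670/1.6088 = -0.9740.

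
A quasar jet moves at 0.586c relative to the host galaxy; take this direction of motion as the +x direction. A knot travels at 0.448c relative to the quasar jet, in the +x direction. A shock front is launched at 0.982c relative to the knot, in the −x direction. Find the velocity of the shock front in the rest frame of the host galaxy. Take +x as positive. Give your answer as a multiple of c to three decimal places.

-0.833c

Apply u = (u' + v)/(1 + u'v/c²) successively, working outward toward the host galaxy.
Start: velocity of the quasar jet relative to the host galaxy = 0.5860c.
Compose with the knot (u' = 0.448 in the quasar jet frame): u_1 = (0.448 + 0.586) / (1 + 0.448·0.586) = 1.0340/1.2625 = 0.8190.
Compose with the shock front (u' = -0.982 in the knot frame): u_2 = (-0.982 + 0.819) / (1 + (-0.982)·0.819) = -0.1630/0.1958 = -0.8327.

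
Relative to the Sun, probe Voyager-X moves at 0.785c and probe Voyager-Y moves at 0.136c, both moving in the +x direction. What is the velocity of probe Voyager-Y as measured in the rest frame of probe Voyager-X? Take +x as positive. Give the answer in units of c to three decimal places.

β_A = 0.785, β_B = 0.136.
Transform to A's frame with the inverse velocity-addition law: u' = (u − v)/(1 − uv/c²), taking u = β_B and v = β_A.
u' = (0.136 − 0.785) / (1 − (0.785)(0.136)) = -0.6490/0.8932 = -0.7266.

-0.727c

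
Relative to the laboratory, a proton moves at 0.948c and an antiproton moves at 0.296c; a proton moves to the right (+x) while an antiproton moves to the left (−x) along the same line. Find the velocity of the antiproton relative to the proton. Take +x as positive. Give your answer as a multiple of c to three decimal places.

-0.971c

β_A = 0.948, β_B = -0.296.
Transform to A's frame with the inverse velocity-addition law: u' = (u − v)/(1 − uv/c²), taking u = β_B and v = β_A.
u' = (-0.296 − 0.948) / (1 − (0.948)(-0.296)) = -1.2440/1.2806 = -0.9714.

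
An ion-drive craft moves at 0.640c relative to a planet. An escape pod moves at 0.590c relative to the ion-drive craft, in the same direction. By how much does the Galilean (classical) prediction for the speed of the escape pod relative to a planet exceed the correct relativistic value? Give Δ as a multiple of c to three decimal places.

Galilean: u_cl = 0.590 + 0.640 = 1.2300.
Relativistic: u_rel = (0.590 + 0.640) / (1 + 0.590·0.640) = 1.2300/1.3776 = 0.8929.
Δ = 1.2300 − 0.8929 = 0.3371.
(The classical prediction exceeds c; the relativistic result does not.)

Δ = 0.337c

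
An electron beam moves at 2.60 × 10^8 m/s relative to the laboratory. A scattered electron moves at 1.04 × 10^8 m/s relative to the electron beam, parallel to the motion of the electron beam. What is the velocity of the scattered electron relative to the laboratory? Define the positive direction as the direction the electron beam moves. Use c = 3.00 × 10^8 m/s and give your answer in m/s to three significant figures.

2.80 × 10^8 m/s

In units of c (dividing by 3.00 × 10^8 m/s): v = 0.867, u' = 0.347.
u = (u' + v)/(1 + u'v/c²):
u = (0.347 + 0.867) / (1 + 0.347·0.867) = 1.2133/1.3004 = 0.9330
Converting back: u = 0.9330 × 3.00 × 10^8 m/s.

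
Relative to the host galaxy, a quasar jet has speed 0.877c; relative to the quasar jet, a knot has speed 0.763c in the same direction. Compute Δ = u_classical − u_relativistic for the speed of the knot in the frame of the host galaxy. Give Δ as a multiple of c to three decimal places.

Δ = 0.657c

Galilean: u_cl = 0.763 + 0.877 = 1.6400.
Relativistic: u_rel = (0.763 + 0.877) / (1 + 0.763·0.877) = 1.6400/1.6692 = 0.9825.
Δ = 1.6400 − 0.9825 = 0.6575.
(The classical prediction exceeds c; the relativistic result does not.)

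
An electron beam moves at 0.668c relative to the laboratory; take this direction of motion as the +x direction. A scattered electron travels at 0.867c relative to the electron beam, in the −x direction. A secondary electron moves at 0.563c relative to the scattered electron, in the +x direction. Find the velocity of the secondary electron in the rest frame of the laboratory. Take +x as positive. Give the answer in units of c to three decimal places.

+0.123c

Apply u = (u' + v)/(1 + u'v/c²) successively, working outward toward the laboratory.
Start: velocity of the electron beam relative to the laboratory = 0.6680c.
Compose with the scattered electron (u' = -0.867 in the electron beam frame): u_1 = (-0.867 + 0.668) / (1 + (-0.867)·0.668) = -0.1990/0.4208 = -0.4729.
Compose with the secondary electron (u' = 0.563 in the scattered electron frame): u_2 = (0.563 + (-0.473)) / (1 + 0.563·(-0.473)) = 0.0901/0.7338 = 0.1228.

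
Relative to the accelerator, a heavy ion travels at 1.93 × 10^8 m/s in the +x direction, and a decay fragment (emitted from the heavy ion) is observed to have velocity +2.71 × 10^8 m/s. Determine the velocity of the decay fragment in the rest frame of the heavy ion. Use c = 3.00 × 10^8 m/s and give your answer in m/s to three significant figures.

v = 0.643c, u = 0.903c.
Invert the composition law: u' = (u − v)/(1 − uv/c²).
u' = (0.903 − 0.643) / (1 − (0.903)(0.643)) = 0.2600/0.4189 = 0.6207.
u' = 0.6207 × 3.00 × 10^8 m/s.

+1.86 × 10^8 m/s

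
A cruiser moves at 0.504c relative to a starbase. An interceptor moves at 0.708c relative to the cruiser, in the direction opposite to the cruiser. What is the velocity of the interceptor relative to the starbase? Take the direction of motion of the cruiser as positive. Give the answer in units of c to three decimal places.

-0.317c

With v = 0.504 and u' = -0.708 (in units of c),
u = (u' + v)/(1 + u'v/c²):
u = (-0.708 + 0.504) / (1 + (-0.708)·0.504) = -0.2040/0.6432 = -0.3172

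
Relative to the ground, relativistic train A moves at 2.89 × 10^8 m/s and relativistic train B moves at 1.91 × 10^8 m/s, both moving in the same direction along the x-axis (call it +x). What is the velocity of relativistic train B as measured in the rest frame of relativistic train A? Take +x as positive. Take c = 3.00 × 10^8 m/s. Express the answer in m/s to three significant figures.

-2.53 × 10^8 m/s

β_A = 0.963, β_B = 0.637 (dividing each by c = 3.00 × 10^8 m/s).
Transform to A's frame with the inverse velocity-addition law: u' = (u − v)/(1 − uv/c²), taking u = β_B and v = β_A.
u' = (0.637 − 0.963) / (1 − (0.963)(0.637)) = -0.3267/0.3867 = -0.8448.
u' = -0.8448 × 3.00 × 10^8 m/s.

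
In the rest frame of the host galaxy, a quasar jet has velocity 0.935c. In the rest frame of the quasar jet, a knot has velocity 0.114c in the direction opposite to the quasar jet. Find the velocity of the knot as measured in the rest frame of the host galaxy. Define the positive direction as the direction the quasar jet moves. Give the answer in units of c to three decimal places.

With v = 0.935 and u' = -0.114 (in units of c),
u = (u' + v)/(1 + u'v/c²):
u = (-0.114 + 0.935) / (1 + (-0.114)·0.935) = 0.8210/0.8934 = 0.9190

+0.919c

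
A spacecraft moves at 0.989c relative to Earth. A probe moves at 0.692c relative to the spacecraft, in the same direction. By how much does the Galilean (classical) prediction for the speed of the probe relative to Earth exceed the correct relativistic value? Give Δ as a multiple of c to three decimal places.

Galilean: u_cl = 0.692 + 0.989 = 1.6810.
Relativistic: u_rel = (0.692 + 0.989) / (1 + 0.692·0.989) = 1.6810/1.6844 = 0.9980.
Δ = 1.6810 − 0.9980 = 0.6830.
(The classical prediction exceeds c; the relativistic result does not.)

Δ = 0.683c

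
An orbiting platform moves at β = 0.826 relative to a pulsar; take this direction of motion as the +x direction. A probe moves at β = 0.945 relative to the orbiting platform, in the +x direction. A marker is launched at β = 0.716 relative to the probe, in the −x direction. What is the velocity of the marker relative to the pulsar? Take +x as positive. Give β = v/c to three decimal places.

Apply u = (u' + v)/(1 + u'v/c²) successively, working outward toward the pulsar.
Start: velocity of the orbiting platform relative to the pulsar = 0.8260c.
Compose with the probe (u' = 0.945 in the orbiting platform frame): u_1 = (0.945 + 0.826) / (1 + 0.945·0.826) = 1.7710/1.7806 = 0.9946.
Compose with the marker (u' = -0.716 in the probe frame): u_2 = (-0.716 + 0.995) / (1 + (-0.716)·0.995) = 0.2786/0.2878 = 0.9680.

β = +0.968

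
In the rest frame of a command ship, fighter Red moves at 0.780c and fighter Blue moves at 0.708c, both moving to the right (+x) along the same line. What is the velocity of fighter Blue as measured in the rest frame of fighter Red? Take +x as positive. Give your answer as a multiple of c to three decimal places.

-0.161c

β_A = 0.780, β_B = 0.708.
Transform to A's frame with the inverse velocity-addition law: u' = (u − v)/(1 − uv/c²), taking u = β_B and v = β_A.
u' = (0.708 − 0.780) / (1 − (0.780)(0.708)) = -0.0720/0.4478 = -0.1608.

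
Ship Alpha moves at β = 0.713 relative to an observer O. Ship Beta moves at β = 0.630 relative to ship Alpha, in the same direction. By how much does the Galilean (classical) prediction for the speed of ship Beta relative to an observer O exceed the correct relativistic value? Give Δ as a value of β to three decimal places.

Galilean: u_cl = 0.630 + 0.713 = 1.3430.
Relativistic: u_rel = (0.630 + 0.713) / (1 + 0.630·0.713) = 1.3430/1.4492 = 0.9267.
Δ = 1.3430 − 0.9267 = 0.4163.
(The classical prediction exceeds c; the relativistic result does not.)

Δ = 0.416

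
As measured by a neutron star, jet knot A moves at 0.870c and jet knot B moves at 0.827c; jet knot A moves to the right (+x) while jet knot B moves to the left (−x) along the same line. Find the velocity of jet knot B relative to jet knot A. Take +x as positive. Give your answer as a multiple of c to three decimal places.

β_A = 0.870, β_B = -0.827.
Transform to A's frame with the inverse velocity-addition law: u' = (u − v)/(1 − uv/c²), taking u = β_B and v = β_A.
u' = (-0.827 − 0.870) / (1 − (0.870)(-0.827)) = -1.6970/1.7195 = -0.9869.

-0.987c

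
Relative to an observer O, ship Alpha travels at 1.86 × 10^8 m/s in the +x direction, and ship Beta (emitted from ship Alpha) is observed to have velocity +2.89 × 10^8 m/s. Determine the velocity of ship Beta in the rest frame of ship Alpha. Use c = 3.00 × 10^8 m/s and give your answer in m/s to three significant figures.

v = 0.620c, u = 0.963c.
Invert the composition law: u' = (u − v)/(1 − uv/c²).
u' = (0.963 − 0.620) / (1 − (0.963)(0.620)) = 0.3433/0.4027 = 0.8525.
u' = 0.8525 × 3.00 × 10^8 m/s.

+2.56 × 10^8 m/s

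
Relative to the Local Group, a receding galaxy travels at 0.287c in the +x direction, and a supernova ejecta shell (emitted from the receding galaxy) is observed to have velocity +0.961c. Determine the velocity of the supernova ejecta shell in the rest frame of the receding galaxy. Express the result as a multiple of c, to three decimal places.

+0.931c

Invert the composition law: u' = (u − v)/(1 − uv/c²).
u' = (0.961 − 0.287) / (1 − (0.961)(0.287)) = 0.6740/0.7242 = 0.9307.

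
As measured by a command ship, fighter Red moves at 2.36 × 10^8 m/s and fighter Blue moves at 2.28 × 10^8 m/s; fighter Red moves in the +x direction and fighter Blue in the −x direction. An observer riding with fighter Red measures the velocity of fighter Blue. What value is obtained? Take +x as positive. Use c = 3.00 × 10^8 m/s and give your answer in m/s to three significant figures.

-2.90 × 10^8 m/s

β_A = 0.787, β_B = -0.760 (dividing each by c = 3.00 × 10^8 m/s).
Transform to A's frame with the inverse velocity-addition law: u' = (u − v)/(1 − uv/c²), taking u = β_B and v = β_A.
u' = (-0.760 − 0.787) / (1 − (0.787)(-0.760)) = -1.5467/1.5979 = -0.9680.
u' = -0.9680 × 3.00 × 10^8 m/s.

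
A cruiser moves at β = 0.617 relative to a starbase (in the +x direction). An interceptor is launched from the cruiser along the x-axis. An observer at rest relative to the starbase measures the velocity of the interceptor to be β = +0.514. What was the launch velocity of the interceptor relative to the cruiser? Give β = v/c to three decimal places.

β = -0.151

Invert the composition law: u' = (u − v)/(1 − uv/c²).
u' = (0.514 − 0.617) / (1 − (0.514)(0.617)) = -0.1030/0.6829 = -0.1508.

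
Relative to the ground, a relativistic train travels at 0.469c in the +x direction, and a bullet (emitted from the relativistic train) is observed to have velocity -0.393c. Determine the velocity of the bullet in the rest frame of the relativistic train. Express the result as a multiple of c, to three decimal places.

-0.728c

Invert the composition law: u' = (u − v)/(1 − uv/c²).
u' = (-0.393 − 0.469) / (1 − (-0.393)(0.469)) = -0.8620/1.1843 = -0.7278.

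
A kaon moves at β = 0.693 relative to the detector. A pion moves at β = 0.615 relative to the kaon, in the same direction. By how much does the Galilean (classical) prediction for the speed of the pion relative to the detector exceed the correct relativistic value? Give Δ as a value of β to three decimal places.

Galilean: u_cl = 0.615 + 0.693 = 1.3080.
Relativistic: u_rel = (0.615 + 0.693) / (1 + 0.615·0.693) = 1.3080/1.4262 = 0.9171.
Δ = 1.3080 − 0.9171 = 0.3909.
(The classical prediction exceeds c; the relativistic result does not.)

Δ = 0.391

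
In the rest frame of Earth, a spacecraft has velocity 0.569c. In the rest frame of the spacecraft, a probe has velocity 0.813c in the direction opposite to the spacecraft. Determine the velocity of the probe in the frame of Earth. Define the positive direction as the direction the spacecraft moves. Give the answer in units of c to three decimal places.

-0.454c

With v = 0.569 and u' = -0.813 (in units of c),
u = (u' + v)/(1 + u'v/c²):
u = (-0.813 + 0.569) / (1 + (-0.813)·0.569) = -0.2440/0.5374 = -0.4540
(Galilean addition would give -0.244c.)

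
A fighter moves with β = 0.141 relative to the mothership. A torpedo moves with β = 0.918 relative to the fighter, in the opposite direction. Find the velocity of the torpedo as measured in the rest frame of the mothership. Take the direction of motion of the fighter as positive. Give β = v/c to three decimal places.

β = -0.893

With v = 0.141 and u' = -0.918 (in units of c),
u = (u' + v)/(1 + u'v/c²):
u = (-0.918 + 0.141) / (1 + (-0.918)·0.141) = -0.7770/0.8706 = -0.8925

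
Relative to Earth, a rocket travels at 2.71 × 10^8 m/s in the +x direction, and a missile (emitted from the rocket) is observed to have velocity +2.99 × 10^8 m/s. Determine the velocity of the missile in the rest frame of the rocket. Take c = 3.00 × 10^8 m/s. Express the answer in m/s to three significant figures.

+2.81 × 10^8 m/s

v = 0.903c, u = 0.997c.
Invert the composition law: u' = (u − v)/(1 − uv/c²).
u' = (0.997 − 0.903) / (1 − (0.997)(0.903)) = 0.0933/0.0997 = 0.9364.
u' = 0.9364 × 3.00 × 10^8 m/s.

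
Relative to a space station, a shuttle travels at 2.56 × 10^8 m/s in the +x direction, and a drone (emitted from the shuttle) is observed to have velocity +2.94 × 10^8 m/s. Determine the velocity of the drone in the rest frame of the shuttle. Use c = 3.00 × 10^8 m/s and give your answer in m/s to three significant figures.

v = 0.853c, u = 0.980c.
Invert the composition law: u' = (u − v)/(1 − uv/c²).
u' = (0.980 − 0.853) / (1 − (0.980)(0.853)) = 0.1267/0.1637 = 0.7736.
u' = 0.7736 × 3.00 × 10^8 m/s.

+2.32 × 10^8 m/s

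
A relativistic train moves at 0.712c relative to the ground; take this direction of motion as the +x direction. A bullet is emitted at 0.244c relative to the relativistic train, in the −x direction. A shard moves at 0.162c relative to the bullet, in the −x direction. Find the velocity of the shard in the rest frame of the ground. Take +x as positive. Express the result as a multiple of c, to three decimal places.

Apply u = (u' + v)/(1 + u'v/c²) successively, working outward toward the ground.
Start: velocity of the relativistic train relative to the ground = 0.7120c.
Compose with the bullet (u' = -0.244 in the relativistic train frame): u_1 = (-0.244 + 0.712) / (1 + (-0.244)·0.712) = 0.4680/0.8263 = 0.5664.
Compose with the shard (u' = -0.162 in the bullet frame): u_2 = (-0.162 + 0.566) / (1 + (-0.162)·0.566) = 0.4044/0.9082 = 0.4453.

+0.445c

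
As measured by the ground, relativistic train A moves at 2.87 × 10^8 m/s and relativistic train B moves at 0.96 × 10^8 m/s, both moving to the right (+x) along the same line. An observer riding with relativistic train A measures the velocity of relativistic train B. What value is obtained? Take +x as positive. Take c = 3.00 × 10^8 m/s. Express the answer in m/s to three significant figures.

β_A = 0.957, β_B = 0.320 (dividing each by c = 3.00 × 10^8 m/s).
Transform to A's frame with the inverse velocity-addition law: u' = (u − v)/(1 − uv/c²), taking u = β_B and v = β_A.
u' = (0.320 − 0.957) / (1 − (0.957)(0.320)) = -0.6367/0.6939 = -0.9176.
u' = -0.9176 × 3.00 × 10^8 m/s.

-2.75 × 10^8 m/s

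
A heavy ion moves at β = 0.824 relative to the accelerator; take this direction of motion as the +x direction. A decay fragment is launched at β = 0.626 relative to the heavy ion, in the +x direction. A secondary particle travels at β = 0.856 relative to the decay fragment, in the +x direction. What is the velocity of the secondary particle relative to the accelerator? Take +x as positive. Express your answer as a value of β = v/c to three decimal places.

Apply u = (u' + v)/(1 + u'v/c²) successively, working outward toward the accelerator.
Start: velocity of the heavy ion relative to the accelerator = 0.8240c.
Compose with the decay fragment (u' = 0.626 in the heavy ion frame): u_1 = (0.626 + 0.824) / (1 + 0.626·0.824) = 1.4500/1.5158 = 0.9566.
Compose with the secondary particle (u' = 0.856 in the decay fragment frame): u_2 = (0.856 + 0.957) / (1 + 0.856·0.957) = 1.8126/1.8188 = 0.9966.

β = 0.997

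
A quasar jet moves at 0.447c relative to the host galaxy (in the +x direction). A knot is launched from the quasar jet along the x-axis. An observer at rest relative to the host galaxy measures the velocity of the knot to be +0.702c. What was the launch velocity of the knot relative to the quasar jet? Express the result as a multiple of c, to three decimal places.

Invert the composition law: u' = (u − v)/(1 − uv/c²).
u' = (0.702 − 0.447) / (1 − (0.702)(0.447)) = 0.2550/0.6862 = 0.3716.

+0.372c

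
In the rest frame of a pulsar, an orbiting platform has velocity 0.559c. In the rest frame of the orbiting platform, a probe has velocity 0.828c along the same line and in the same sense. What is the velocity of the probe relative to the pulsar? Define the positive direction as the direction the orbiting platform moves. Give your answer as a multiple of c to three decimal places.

With v = 0.559 and u' = 0.828 (in units of c),
u = (u' + v)/(1 + u'v/c²):
u = (0.828 + 0.559) / (1 + 0.828·0.559) = 1.3870/1.4629 = 0.9481
(Galilean addition would give +1.387c, exceeding c.)

0.948c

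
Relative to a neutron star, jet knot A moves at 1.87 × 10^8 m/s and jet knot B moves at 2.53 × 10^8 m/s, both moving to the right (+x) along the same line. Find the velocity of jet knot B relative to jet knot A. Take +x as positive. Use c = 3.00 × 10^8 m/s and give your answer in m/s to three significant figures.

β_A = 0.623, β_B = 0.843 (dividing each by c = 3.00 × 10^8 m/s).
Transform to A's frame with the inverse velocity-addition law: u' = (u − v)/(1 − uv/c²), taking u = β_B and v = β_A.
u' = (0.843 − 0.623) / (1 − (0.623)(0.843)) = 0.2200/0.4743 = 0.4638.
u' = 0.4638 × 3.00 × 10^8 m/s.

+1.39 × 10^8 m/s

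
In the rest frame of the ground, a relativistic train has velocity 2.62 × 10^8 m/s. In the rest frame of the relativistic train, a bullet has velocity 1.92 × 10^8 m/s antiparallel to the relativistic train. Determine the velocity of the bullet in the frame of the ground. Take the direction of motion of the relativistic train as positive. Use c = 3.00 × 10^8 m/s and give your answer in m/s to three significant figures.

+1.59 × 10^8 m/s

In units of c (dividing by 3.00 × 10^8 m/s): v = 0.873, u' = -0.640.
u = (u' + v)/(1 + u'v/c²):
u = (-0.640 + 0.873) / (1 + (-0.640)·0.873) = 0.2333/0.4411 = 0.5290
Converting back: u = 0.5290 × 3.00 × 10^8 m/s.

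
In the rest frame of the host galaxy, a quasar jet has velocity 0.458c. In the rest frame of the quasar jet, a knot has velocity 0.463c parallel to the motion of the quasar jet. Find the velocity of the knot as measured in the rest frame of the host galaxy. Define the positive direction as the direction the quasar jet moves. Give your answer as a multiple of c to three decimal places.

0.760c

With v = 0.458 and u' = 0.463 (in units of c),
u = (u' + v)/(1 + u'v/c²):
u = (0.463 + 0.458) / (1 + 0.463·0.458) = 0.9210/1.2121 = 0.7599
(Galilean addition would give +0.921c.)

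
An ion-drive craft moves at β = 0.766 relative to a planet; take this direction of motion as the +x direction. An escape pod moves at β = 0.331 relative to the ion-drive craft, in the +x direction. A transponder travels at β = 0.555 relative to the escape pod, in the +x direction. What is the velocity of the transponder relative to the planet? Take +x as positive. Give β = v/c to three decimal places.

β = 0.963

Apply u = (u' + v)/(1 + u'v/c²) successively, working outward toward the planet.
Start: velocity of the ion-drive craft relative to the planet = 0.7660c.
Compose with the escape pod (u' = 0.331 in the ion-drive craft frame): u_1 = (0.331 + 0.766) / (1 + 0.331·0.766) = 1.0970/1.2535 = 0.8751.
Compose with the transponder (u' = 0.555 in the escape pod frame): u_2 = (0.555 + 0.875) / (1 + 0.555·0.875) = 1.4301/1.4857 = 0.9626.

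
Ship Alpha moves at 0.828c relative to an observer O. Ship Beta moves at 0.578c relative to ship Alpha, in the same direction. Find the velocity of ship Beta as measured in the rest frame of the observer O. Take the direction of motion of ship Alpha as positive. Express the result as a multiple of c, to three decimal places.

With v = 0.828 and u' = 0.578 (in units of c),
u = (u' + v)/(1 + u'v/c²):
u = (0.578 + 0.828) / (1 + 0.578·0.828) = 1.4060/1.4786 = 0.9509

0.951c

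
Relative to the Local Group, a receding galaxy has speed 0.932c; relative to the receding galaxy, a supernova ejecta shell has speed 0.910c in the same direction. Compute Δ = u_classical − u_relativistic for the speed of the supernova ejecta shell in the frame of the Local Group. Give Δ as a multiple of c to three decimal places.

Galilean: u_cl = 0.910 + 0.932 = 1.8420.
Relativistic: u_rel = (0.910 + 0.932) / (1 + 0.910·0.932) = 1.8420/1.8481 = 0.9967.
Δ = 1.8420 − 0.9967 = 0.8453.
(The classical prediction exceeds c; the relativistic result does not.)

Δ = 0.845c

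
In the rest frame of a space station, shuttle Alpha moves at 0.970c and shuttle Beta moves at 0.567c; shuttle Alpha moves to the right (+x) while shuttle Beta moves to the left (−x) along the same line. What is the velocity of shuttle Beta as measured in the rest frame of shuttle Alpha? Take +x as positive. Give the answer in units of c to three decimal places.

-0.992c

β_A = 0.970, β_B = -0.567.
Transform to A's frame with the inverse velocity-addition law: u' = (u − v)/(1 − uv/c²), taking u = β_B and v = β_A.
u' = (-0.567 − 0.970) / (1 − (0.970)(-0.567)) = -1.5370/1.5500 = -0.9916.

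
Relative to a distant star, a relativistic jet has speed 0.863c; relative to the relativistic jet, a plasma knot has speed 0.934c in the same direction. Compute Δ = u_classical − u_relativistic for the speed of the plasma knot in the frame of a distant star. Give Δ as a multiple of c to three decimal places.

Δ = 0.802c

Galilean: u_cl = 0.934 + 0.863 = 1.7970.
Relativistic: u_rel = (0.934 + 0.863) / (1 + 0.934·0.863) = 1.7970/1.8060 = 0.9950.
Δ = 1.7970 − 0.9950 = 0.8020.
(The classical prediction exceeds c; the relativistic result does not.)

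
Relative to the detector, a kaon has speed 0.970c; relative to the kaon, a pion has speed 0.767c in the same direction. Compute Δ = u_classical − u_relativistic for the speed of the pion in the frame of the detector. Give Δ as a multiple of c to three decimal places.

Δ = 0.741c

Galilean: u_cl = 0.767 + 0.970 = 1.7370.
Relativistic: u_rel = (0.767 + 0.970) / (1 + 0.767·0.970) = 1.7370/1.7440 = 0.9960.
Δ = 1.7370 − 0.9960 = 0.7410.
(The classical prediction exceeds c; the relativistic result does not.)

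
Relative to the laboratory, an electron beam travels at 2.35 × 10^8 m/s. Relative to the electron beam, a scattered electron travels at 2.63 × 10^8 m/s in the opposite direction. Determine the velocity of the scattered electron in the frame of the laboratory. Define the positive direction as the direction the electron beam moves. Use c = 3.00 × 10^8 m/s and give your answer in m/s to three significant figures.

In units of c (dividing by 3.00 × 10^8 m/s): v = 0.783, u' = -0.877.
u = (u' + v)/(1 + u'v/c²):
u = (-0.877 + 0.783) / (1 + (-0.877)·0.783) = -0.0933/0.3133 = -0.2979
Converting back: u = -0.2979 × 3.00 × 10^8 m/s.

-8.94 × 10^7 m/s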